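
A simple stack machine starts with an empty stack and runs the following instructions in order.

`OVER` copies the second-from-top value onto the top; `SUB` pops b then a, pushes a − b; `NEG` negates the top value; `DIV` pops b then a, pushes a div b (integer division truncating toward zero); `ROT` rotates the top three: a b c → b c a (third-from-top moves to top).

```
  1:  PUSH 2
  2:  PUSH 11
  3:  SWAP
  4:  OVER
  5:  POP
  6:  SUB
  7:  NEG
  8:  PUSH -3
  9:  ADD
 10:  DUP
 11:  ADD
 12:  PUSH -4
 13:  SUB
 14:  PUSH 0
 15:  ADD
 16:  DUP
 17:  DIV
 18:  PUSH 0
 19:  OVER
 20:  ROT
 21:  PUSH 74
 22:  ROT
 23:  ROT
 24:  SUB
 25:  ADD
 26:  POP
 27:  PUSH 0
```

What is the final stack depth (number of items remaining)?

PUSH 2  : [2]
PUSH 11 : [2, 11]
SWAP    : [11, 2]
OVER    : [11, 2, 11]
POP     : [11, 2]
SUB     : [9]
NEG     : [-9]
PUSH -3 : [-9, -3]
ADD     : [-12]
DUP     : [-12, -12]
ADD     : [-24]
PUSH -4 : [-24, -4]
SUB     : [-20]
PUSH 0  : [-20, 0]
ADD     : [-20]
DUP     : [-20, -20]
DIV     : [1]
PUSH 0  : [1, 0]
OVER    : [1, 0, 1]
ROT     : [0, 1, 1]
PUSH 74 : [0, 1, 1, 74]
ROT     : [0, 1, 74, 1]
ROT     : [0, 74, 1, 1]
SUB     : [0, 74, 0]
ADD     : [0, 74]
POP     : [0]
PUSH 0  : [0, 0]

2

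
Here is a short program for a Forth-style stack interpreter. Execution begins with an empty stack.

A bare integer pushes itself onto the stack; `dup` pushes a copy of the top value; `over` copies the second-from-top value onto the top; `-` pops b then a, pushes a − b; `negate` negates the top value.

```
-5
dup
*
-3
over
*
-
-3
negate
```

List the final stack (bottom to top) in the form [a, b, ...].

[100, 3]

-5     -> [-5]
dup    -> [-5, -5]
*      -> [25]
-3     -> [25, -3]
over   -> [25, -3, 25]
*      -> [25, -75]
-      -> [100]
-3     -> [100, -3]
negate -> [100, 3]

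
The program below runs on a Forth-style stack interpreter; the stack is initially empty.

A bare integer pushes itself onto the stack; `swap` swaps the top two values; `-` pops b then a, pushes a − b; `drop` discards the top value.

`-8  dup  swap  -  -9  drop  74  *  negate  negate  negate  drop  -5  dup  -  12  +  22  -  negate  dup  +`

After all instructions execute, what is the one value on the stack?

20

-8     → [-8]
dup    → [-8, -8]
swap   → [-8, -8]
-      → [0]
-9     → [0, -9]
drop   → [0]
74     → [0, 74]
*      → [0]
negate → [0]
negate → [0]
negate → [0]
drop   → []
-5     → [-5]
dup    → [-5, -5]
-      → [0]
12     → [0, 12]
+      → [12]
22     → [12, 22]
-      → [-10]
negate → [10]
dup    → [10, 10]
+      → [20]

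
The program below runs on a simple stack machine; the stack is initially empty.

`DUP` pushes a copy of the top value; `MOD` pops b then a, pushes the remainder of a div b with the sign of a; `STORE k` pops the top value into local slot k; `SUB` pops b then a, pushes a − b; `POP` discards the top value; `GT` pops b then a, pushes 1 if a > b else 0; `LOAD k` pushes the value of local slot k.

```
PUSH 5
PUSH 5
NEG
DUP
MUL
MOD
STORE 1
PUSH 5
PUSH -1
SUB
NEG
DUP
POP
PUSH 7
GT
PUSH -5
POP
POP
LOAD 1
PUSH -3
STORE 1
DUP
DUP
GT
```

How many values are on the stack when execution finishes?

2

PUSH 5  → [5]
PUSH 5  → [5, 5]
NEG     → [5, -5]
DUP     → [5, -5, -5]
MUL     → [5, 25]
MOD     → [5]
STORE 1 → []
PUSH 5  → [5]
PUSH -1 → [5, -1]
SUB     → [6]
NEG     → [-6]
DUP     → [-6, -6]
POP     → [-6]
PUSH 7  → [-6, 7]
GT      → [0]
PUSH -5 → [0, -5]
POP     → [0]
POP     → []
LOAD 1  → [5]
PUSH -3 → [5, -3]
STORE 1 → [5]
DUP     → [5, 5]
DUP     → [5, 5, 5]
GT      → [5, 0]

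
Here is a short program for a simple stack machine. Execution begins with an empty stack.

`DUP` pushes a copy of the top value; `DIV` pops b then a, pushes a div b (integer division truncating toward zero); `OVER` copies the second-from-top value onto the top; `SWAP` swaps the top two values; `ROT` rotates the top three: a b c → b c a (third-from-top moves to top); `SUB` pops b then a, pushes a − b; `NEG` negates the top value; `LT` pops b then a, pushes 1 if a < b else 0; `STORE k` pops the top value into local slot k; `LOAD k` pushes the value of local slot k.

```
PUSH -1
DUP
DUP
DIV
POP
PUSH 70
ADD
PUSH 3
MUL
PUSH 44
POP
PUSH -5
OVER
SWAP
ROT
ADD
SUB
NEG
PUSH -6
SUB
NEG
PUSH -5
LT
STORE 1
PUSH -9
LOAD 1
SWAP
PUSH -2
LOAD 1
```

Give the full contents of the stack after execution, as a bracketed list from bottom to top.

[0, -9, -2, 0]

PUSH -1 → [-1]
DUP     → [-1, -1]
DUP     → [-1, -1, -1]
DIV     → [-1, 1]
POP     → [-1]
PUSH 70 → [-1, 70]
ADD     → [69]
PUSH 3  → [69, 3]
MUL     → [207]
PUSH 44 → [207, 44]
POP     → [207]
PUSH -5 → [207, -5]
OVER    → [207, -5, 207]
SWAP    → [207, 207, -5]
ROT     → [207, -5, 207]
ADD     → [207, 202]
SUB     → [5]
NEG     → [-5]
PUSH -6 → [-5, -6]
SUB     → [1]
NEG     → [-1]
PUSH -5 → [-1, -5]
LT      → [0]
STORE 1 → []
PUSH -9 → [-9]
LOAD 1  → [-9, 0]
SWAP    → [0, -9]
PUSH -2 → [0, -9, -2]
LOAD 1  → [0, -9, -2, 0]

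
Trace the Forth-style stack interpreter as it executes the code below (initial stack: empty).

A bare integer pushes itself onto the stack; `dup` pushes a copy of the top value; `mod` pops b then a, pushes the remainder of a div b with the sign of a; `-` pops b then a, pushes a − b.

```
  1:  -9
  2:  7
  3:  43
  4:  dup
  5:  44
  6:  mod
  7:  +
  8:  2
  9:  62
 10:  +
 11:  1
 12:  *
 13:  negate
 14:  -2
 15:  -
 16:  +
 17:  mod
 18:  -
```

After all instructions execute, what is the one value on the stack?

-16

-9     → -9
7      → -9 7
43     → -9 7 43
dup    → -9 7 43 43
44     → -9 7 43 43 44
mod    → -9 7 43 43
+      → -9 7 86
2      → -9 7 86 2
62     → -9 7 86 2 62
+      → -9 7 86 64
1      → -9 7 86 64 1
*      → -9 7 86 64
negate → -9 7 86 -64
-2     → -9 7 86 -64 -2
-      → -9 7 86 -62
+      → -9 7 24
mod    → -9 7
-      → -16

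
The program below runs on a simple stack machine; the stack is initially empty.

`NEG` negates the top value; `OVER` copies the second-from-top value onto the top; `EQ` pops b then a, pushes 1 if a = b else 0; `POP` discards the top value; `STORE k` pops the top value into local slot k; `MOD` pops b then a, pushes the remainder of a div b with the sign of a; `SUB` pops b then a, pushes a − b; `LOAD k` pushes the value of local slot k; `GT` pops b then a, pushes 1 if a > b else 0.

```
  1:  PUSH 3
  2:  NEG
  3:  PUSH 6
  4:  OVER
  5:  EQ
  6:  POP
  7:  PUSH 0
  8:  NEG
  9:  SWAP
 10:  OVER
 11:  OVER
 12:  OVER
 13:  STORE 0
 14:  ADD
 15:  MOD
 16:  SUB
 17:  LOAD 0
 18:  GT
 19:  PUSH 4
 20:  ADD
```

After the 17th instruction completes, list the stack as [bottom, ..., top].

PUSH 3  : [3]
NEG     : [-3]
PUSH 6  : [-3, 6]
OVER    : [-3, 6, -3]
EQ      : [-3, 0]
POP     : [-3]
PUSH 0  : [-3, 0]
NEG     : [-3, 0]
SWAP    : [0, -3]
OVER    : [0, -3, 0]
OVER    : [0, -3, 0, -3]
OVER    : [0, -3, 0, -3, 0]
STORE 0 : [0, -3, 0, -3]
ADD     : [0, -3, -3]
MOD     : [0, 0]
SUB     : [0]
LOAD 0  : [0, 0]

[0, 0]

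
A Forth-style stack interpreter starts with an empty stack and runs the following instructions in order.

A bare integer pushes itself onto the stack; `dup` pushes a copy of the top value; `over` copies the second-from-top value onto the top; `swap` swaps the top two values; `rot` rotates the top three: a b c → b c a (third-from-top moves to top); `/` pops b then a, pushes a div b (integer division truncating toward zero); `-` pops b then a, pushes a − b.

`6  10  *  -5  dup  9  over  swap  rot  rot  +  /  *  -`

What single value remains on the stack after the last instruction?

6     [6]
10    [6, 10]
*     [60]
-5    [60, -5]
dup   [60, -5, -5]
9     [60, -5, -5, 9]
over  [60, -5, -5, 9, -5]
swap  [60, -5, -5, -5, 9]
rot   [60, -5, -5, 9, -5]
rot   [60, -5, 9, -5, -5]
+     [60, -5, 9, -10]
/     [60, -5, 0]
*     [60, 0]
-     [60]

60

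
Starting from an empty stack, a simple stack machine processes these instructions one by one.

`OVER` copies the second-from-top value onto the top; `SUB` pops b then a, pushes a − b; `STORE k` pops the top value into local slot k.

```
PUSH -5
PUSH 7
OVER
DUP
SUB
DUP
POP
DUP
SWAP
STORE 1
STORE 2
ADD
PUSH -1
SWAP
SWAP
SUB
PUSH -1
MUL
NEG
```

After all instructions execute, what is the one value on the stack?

PUSH -5 : -5
PUSH 7  : -5 7
OVER    : -5 7 -5
DUP     : -5 7 -5 -5
SUB     : -5 7 0
DUP     : -5 7 0 0
POP     : -5 7 0
DUP     : -5 7 0 0
SWAP    : -5 7 0 0
STORE 1 : -5 7 0
STORE 2 : -5 7
ADD     : 2
PUSH -1 : 2 -1
SWAP    : -1 2
SWAP    : 2 -1
SUB     : 3
PUSH -1 : 3 -1
MUL     : -3
NEG     : 3

3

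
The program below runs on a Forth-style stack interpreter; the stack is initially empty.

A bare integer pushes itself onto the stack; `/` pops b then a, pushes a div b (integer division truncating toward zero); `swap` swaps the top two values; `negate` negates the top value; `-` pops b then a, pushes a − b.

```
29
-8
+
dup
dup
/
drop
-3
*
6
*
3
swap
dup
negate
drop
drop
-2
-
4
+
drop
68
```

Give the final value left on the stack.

68

29     -> [29]
-8     -> [29, -8]
+      -> [21]
dup    -> [21, 21]
dup    -> [21, 21, 21]
/      -> [21, 1]
drop   -> [21]
-3     -> [21, -3]
*      -> [-63]
6      -> [-63, 6]
*      -> [-378]
3      -> [-378, 3]
swap   -> [3, -378]
dup    -> [3, -378, -378]
negate -> [3, -378, 378]
drop   -> [3, -378]
drop   -> [3]
-2     -> [3, -2]
-      -> [5]
4      -> [5, 4]
+      -> [9]
drop   -> []
68     -> [68]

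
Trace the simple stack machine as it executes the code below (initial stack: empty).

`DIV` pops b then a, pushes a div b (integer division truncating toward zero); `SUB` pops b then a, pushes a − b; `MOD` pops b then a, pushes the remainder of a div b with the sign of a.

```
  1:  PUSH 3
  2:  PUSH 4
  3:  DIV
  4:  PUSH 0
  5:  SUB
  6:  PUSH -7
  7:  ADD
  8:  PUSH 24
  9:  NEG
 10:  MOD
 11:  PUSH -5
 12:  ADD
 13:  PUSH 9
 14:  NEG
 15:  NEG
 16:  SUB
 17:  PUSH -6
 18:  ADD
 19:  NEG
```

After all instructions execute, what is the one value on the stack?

27

PUSH 3  : [3]
PUSH 4  : [3, 4]
DIV     : [0]
PUSH 0  : [0, 0]
SUB     : [0]
PUSH -7 : [0, -7]
ADD     : [-7]
PUSH 24 : [-7, 24]
NEG     : [-7, -24]
MOD     : [-7]
PUSH -5 : [-7, -5]
ADD     : [-12]
PUSH 9  : [-12, 9]
NEG     : [-12, -9]
NEG     : [-12, 9]
SUB     : [-21]
PUSH -6 : [-21, -6]
ADD     : [-27]
NEG     : [27]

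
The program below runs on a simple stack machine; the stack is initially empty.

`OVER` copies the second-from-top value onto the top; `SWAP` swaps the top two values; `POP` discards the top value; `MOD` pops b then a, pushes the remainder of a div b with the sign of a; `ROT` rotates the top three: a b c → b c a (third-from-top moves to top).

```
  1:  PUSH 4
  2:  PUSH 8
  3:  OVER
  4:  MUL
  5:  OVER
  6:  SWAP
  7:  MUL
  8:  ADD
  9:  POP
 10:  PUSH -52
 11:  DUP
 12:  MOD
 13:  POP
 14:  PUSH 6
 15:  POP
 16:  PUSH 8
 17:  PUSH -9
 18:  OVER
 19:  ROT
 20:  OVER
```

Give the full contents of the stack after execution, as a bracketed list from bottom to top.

[-9, 8, 8, 8]

PUSH 4   → [4]
PUSH 8   → [4, 8]
OVER     → [4, 8, 4]
MUL      → [4, 32]
OVER     → [4, 32, 4]
SWAP     → [4, 4, 32]
MUL      → [4, 128]
ADD      → [132]
POP      → []
PUSH -52 → [-52]
DUP      → [-52, -52]
MOD      → [0]
POP      → []
PUSH 6   → [6]
POP      → []
PUSH 8   → [8]
PUSH -9  → [8, -9]
OVER     → [8, -9, 8]
ROT      → [-9, 8, 8]
OVER     → [-9, 8, 8, 8]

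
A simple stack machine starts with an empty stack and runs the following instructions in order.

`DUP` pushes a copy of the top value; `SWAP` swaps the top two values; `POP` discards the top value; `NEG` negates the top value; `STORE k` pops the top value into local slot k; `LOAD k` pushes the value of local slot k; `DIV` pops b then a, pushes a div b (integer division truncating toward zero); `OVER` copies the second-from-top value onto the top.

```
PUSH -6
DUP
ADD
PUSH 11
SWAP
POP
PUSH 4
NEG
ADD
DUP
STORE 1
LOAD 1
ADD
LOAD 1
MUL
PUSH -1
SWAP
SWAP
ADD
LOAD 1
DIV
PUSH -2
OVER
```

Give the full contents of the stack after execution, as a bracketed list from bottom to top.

PUSH -6  -6
DUP      -6 -6
ADD      -12
PUSH 11  -12 11
SWAP     11 -12
POP      11
PUSH 4   11 4
NEG      11 -4
ADD      7
DUP      7 7
STORE 1  7
LOAD 1   7 7
ADD      14
LOAD 1   14 7
MUL      98
PUSH -1  98 -1
SWAP     -1 98
SWAP     98 -1
ADD      97
LOAD 1   97 7
DIV      13
PUSH -2  13 -2
OVER     13 -2 13

[13, -2, 13]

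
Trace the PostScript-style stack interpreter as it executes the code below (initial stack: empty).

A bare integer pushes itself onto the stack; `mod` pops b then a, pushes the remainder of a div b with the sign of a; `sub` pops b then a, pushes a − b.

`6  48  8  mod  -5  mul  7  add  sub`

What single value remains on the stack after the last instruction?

-1

6    [6]
48   [6, 48]
8    [6, 48, 8]
mod  [6, 0]
-5   [6, 0, -5]
mul  [6, 0]
7    [6, 0, 7]
add  [6, 7]
sub  [-1]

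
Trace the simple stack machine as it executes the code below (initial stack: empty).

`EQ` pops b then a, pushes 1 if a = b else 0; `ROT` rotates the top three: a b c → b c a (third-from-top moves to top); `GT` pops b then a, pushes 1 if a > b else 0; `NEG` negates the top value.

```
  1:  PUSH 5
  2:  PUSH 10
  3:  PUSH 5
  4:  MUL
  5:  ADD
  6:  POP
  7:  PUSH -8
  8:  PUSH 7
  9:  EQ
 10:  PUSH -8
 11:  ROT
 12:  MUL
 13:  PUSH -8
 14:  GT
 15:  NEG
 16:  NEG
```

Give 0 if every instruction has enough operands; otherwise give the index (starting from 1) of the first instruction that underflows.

11

PUSH 5  -> 5
PUSH 10 -> 5 10
PUSH 5  -> 5 10 5
MUL     -> 5 50
ADD     -> 55
POP     -> (empty)
PUSH -8 -> -8
PUSH 7  -> -8 7
EQ      -> 0
PUSH -8 -> 0 -8
ROT  — needs 3 operands, stack has 2 → underflow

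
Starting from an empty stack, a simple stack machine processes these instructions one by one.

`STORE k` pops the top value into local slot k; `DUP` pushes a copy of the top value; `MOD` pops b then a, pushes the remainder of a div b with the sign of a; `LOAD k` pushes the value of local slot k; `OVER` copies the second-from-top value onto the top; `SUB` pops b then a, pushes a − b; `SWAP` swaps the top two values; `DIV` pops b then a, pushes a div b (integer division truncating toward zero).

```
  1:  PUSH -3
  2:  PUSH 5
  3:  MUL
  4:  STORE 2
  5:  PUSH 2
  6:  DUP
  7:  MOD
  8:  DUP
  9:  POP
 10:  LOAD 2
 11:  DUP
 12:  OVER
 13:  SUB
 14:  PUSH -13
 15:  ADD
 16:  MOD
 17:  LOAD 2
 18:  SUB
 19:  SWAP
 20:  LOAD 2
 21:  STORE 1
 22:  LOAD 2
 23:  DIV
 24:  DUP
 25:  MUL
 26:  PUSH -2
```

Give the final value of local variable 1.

PUSH -3   [-3]
PUSH 5    [-3, 5]
MUL       [-15]
STORE 2   []
PUSH 2    [2]
DUP       [2, 2]
MOD       [0]
DUP       [0, 0]
POP       [0]
LOAD 2    [0, -15]
DUP       [0, -15, -15]
OVER      [0, -15, -15, -15]
SUB       [0, -15, 0]
PUSH -13  [0, -15, 0, -13]
ADD       [0, -15, -13]
MOD       [0, -2]
LOAD 2    [0, -2, -15]
SUB       [0, 13]
SWAP      [13, 0]
LOAD 2    [13, 0, -15]
STORE 1   [13, 0]
LOAD 2    [13, 0, -15]
DIV       [13, 0]
DUP       [13, 0, 0]
MUL       [13, 0]
PUSH -2   [13, 0, -2]

-15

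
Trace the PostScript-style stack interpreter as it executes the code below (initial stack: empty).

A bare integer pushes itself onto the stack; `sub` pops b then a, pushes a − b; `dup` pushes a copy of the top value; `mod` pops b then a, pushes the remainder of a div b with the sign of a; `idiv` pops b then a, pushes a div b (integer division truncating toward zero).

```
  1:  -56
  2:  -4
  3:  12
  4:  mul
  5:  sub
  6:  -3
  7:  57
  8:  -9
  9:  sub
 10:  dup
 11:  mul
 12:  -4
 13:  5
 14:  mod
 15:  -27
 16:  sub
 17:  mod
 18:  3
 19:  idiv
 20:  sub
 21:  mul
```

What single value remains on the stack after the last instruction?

-56  -> [-56]
-4   -> [-56, -4]
12   -> [-56, -4, 12]
mul  -> [-56, -48]
sub  -> [-8]
-3   -> [-8, -3]
57   -> [-8, -3, 57]
-9   -> [-8, -3, 57, -9]
sub  -> [-8, -3, 66]
dup  -> [-8, -3, 66, 66]
mul  -> [-8, -3, 4356]
-4   -> [-8, -3, 4356, -4]
5    -> [-8, -3, 4356, -4, 5]
mod  -> [-8, -3, 4356, -4]
-27  -> [-8, -3, 4356, -4, -27]
sub  -> [-8, -3, 4356, 23]
mod  -> [-8, -3, 9]
3    -> [-8, -3, 9, 3]
idiv -> [-8, -3, 3]
sub  -> [-8, -6]
mul  -> [48]

48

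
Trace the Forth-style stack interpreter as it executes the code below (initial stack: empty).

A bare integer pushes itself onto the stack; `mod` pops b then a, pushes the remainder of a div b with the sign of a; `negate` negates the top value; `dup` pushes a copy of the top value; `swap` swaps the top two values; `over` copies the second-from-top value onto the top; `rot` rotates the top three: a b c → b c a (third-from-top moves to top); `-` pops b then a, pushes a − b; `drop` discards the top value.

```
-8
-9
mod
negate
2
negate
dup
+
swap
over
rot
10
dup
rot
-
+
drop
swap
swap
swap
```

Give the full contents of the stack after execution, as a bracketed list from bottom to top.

-8      [-8]
-9      [-8, -9]
mod     [-8]
negate  [8]
2       [8, 2]
negate  [8, -2]
dup     [8, -2, -2]
+       [8, -4]
swap    [-4, 8]
over    [-4, 8, -4]
rot     [8, -4, -4]
10      [8, -4, -4, 10]
dup     [8, -4, -4, 10, 10]
rot     [8, -4, 10, 10, -4]
-       [8, -4, 10, 14]
+       [8, -4, 24]
drop    [8, -4]
swap    [-4, 8]
swap    [8, -4]
swap    [-4, 8]

[-4, 8]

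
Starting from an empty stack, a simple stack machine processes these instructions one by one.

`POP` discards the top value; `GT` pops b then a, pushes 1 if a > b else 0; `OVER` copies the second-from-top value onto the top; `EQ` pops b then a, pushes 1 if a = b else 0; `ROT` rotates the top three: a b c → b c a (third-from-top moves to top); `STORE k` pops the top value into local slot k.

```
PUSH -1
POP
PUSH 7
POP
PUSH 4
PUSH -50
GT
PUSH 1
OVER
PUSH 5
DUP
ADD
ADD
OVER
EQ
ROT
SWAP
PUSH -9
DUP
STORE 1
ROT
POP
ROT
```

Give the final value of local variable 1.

-9

PUSH -1  : [-1]
POP      : []
PUSH 7   : [7]
POP      : []
PUSH 4   : [4]
PUSH -50 : [4, -50]
GT       : [1]
PUSH 1   : [1, 1]
OVER     : [1, 1, 1]
PUSH 5   : [1, 1, 1, 5]
DUP      : [1, 1, 1, 5, 5]
ADD      : [1, 1, 1, 10]
ADD      : [1, 1, 11]
OVER     : [1, 1, 11, 1]
EQ       : [1, 1, 0]
ROT      : [1, 0, 1]
SWAP     : [1, 1, 0]
PUSH -9  : [1, 1, 0, -9]
DUP      : [1, 1, 0, -9, -9]
STORE 1  : [1, 1, 0, -9]
ROT      : [1, 0, -9, 1]
POP      : [1, 0, -9]
ROT      : [0, -9, 1]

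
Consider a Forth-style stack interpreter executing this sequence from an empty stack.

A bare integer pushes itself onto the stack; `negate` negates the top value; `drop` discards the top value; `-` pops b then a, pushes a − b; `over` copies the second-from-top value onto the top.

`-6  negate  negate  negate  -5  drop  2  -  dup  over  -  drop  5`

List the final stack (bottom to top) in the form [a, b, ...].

-6     -> -6
negate -> 6
negate -> -6
negate -> 6
-5     -> 6 -5
drop   -> 6
2      -> 6 2
-      -> 4
dup    -> 4 4
over   -> 4 4 4
-      -> 4 0
drop   -> 4
5      -> 4 5

[4, 5]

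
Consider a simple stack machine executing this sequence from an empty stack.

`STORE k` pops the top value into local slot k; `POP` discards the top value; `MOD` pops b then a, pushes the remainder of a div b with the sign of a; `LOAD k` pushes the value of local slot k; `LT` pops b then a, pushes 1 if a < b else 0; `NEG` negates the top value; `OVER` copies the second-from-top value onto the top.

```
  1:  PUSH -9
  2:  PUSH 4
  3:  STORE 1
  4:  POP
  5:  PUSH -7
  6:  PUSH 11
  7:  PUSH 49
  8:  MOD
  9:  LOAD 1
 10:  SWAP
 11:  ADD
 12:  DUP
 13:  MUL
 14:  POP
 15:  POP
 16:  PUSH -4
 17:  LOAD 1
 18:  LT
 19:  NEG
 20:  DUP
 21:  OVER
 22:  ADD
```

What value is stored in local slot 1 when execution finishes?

4

PUSH -9 → -9
PUSH 4  → -9 4
STORE 1 → -9
POP     → (empty)
PUSH -7 → -7
PUSH 11 → -7 11
PUSH 49 → -7 11 49
MOD     → -7 11
LOAD 1  → -7 11 4
SWAP    → -7 4 11
ADD     → -7 15
DUP     → -7 15 15
MUL     → -7 225
POP     → -7
POP     → (empty)
PUSH -4 → -4
LOAD 1  → -4 4
LT      → 1
NEG     → -1
DUP     → -1 -1
OVER    → -1 -1 -1
ADD     → -1 -2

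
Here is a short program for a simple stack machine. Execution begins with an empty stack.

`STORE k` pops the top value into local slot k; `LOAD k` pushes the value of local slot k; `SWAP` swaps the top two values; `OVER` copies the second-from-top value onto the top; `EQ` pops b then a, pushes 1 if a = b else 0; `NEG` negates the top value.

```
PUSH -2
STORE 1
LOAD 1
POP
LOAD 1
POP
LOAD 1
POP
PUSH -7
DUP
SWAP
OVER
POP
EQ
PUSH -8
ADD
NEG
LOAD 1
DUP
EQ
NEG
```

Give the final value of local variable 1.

-2

PUSH -2  -2
STORE 1  (empty)
LOAD 1   -2
POP      (empty)
LOAD 1   -2
POP      (empty)
LOAD 1   -2
POP      (empty)
PUSH -7  -7
DUP      -7 -7
SWAP     -7 -7
OVER     -7 -7 -7
POP      -7 -7
EQ       1
PUSH -8  1 -8
ADD      -7
NEG      7
LOAD 1   7 -2
DUP      7 -2 -2
EQ       7 1
NEG      7 -1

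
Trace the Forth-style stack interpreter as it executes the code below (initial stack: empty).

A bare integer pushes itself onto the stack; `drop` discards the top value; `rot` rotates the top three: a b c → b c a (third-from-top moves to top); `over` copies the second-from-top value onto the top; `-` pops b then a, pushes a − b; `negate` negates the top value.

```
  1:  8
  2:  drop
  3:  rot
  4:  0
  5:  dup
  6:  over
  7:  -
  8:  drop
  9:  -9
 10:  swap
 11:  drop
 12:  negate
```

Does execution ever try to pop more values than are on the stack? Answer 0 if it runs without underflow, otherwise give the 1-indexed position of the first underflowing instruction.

3

8    : 8
drop : (empty)
rot  — needs 3 operands, stack has 0 → underflow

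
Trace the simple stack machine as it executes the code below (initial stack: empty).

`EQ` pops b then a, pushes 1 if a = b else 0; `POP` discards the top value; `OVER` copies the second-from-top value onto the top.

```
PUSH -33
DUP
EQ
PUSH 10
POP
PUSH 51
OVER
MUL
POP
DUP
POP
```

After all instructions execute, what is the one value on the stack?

1

PUSH -33 -> -33
DUP      -> -33 -33
EQ       -> 1
PUSH 10  -> 1 10
POP      -> 1
PUSH 51  -> 1 51
OVER     -> 1 51 1
MUL      -> 1 51
POP      -> 1
DUP      -> 1 1
POP      -> 1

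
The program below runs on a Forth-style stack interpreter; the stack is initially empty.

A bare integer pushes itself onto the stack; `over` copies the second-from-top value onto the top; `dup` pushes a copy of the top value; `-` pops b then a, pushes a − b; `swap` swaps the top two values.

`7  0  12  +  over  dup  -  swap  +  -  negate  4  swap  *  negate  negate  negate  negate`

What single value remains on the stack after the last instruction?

7       7
0       7 0
12      7 0 12
+       7 12
over    7 12 7
dup     7 12 7 7
-       7 12 0
swap    7 0 12
+       7 12
-       -5
negate  5
4       5 4
swap    4 5
*       20
negate  -20
negate  20
negate  -20
negate  20

20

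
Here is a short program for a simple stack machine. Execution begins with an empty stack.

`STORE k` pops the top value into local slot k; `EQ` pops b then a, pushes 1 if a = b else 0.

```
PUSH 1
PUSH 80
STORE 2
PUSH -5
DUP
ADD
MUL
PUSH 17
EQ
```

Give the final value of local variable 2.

PUSH 1  → 1
PUSH 80 → 1 80
STORE 2 → 1
PUSH -5 → 1 -5
DUP     → 1 -5 -5
ADD     → 1 -10
MUL     → -10
PUSH 17 → -10 17
EQ      → 0

80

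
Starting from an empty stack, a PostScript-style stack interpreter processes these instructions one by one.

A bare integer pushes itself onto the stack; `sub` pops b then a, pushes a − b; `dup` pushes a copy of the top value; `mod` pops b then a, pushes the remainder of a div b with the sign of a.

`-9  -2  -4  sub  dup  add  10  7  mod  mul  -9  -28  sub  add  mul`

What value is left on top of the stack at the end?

-9  : -9
-2  : -9 -2
-4  : -9 -2 -4
sub : -9 2
dup : -9 2 2
add : -9 4
10  : -9 4 10
7   : -9 4 10 7
mod : -9 4 3
mul : -9 12
-9  : -9 12 -9
-28 : -9 12 -9 -28
sub : -9 12 19
add : -9 31
mul : -279

-279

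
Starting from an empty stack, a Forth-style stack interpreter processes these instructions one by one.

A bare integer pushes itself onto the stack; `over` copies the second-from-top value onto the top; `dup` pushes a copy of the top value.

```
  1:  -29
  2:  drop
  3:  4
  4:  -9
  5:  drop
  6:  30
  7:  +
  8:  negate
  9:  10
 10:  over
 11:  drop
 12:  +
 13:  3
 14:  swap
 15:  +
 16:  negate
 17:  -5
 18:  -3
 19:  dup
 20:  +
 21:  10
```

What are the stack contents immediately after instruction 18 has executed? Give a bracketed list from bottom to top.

-29    → [-29]
drop   → []
4      → [4]
-9     → [4, -9]
drop   → [4]
30     → [4, 30]
+      → [34]
negate → [-34]
10     → [-34, 10]
over   → [-34, 10, -34]
drop   → [-34, 10]
+      → [-24]
3      → [-24, 3]
swap   → [3, -24]
+      → [-21]
negate → [21]
-5     → [21, -5]
-3     → [21, -5, -3]

[21, -5, -3]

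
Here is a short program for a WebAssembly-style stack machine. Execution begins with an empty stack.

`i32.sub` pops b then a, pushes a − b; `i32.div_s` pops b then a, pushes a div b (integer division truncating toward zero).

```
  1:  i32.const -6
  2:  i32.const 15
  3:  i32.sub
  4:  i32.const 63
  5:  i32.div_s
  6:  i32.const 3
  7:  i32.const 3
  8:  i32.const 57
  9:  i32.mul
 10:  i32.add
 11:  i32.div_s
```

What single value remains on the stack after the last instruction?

0

i32.const -6 : -6
i32.const 15 : -6 15
i32.sub      : -21
i32.const 63 : -21 63
i32.div_s    : 0
i32.const 3  : 0 3
i32.const 3  : 0 3 3
i32.const 57 : 0 3 3 57
i32.mul      : 0 3 171
i32.add      : 0 174
i32.div_s    : 0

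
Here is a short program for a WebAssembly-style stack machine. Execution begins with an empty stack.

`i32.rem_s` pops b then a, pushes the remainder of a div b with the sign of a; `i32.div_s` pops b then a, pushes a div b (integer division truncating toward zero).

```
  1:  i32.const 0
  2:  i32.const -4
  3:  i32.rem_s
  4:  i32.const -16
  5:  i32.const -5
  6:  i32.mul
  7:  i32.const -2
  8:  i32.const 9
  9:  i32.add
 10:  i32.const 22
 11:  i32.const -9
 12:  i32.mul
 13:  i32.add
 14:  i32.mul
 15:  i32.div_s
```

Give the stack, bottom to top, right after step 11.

[0, 80, 7, 22, -9]

i32.const 0    0
i32.const -4   0 -4
i32.rem_s      0
i32.const -16  0 -16
i32.const -5   0 -16 -5
i32.mul        0 80
i32.const -2   0 80 -2
i32.const 9    0 80 -2 9
i32.add        0 80 7
i32.const 22   0 80 7 22
i32.const -9   0 80 7 22 -9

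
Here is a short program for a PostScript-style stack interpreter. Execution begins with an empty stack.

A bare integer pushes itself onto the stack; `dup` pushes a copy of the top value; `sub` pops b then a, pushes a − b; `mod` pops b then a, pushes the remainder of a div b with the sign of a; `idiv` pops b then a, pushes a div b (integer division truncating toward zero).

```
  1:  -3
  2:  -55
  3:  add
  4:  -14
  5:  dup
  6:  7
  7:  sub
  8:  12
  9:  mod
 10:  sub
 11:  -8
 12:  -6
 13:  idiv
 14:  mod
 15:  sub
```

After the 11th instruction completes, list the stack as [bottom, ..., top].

[-58, -5, -8]

-3  : -3
-55 : -3 -55
add : -58
-14 : -58 -14
dup : -58 -14 -14
7   : -58 -14 -14 7
sub : -58 -14 -21
12  : -58 -14 -21 12
mod : -58 -14 -9
sub : -58 -5
-8  : -58 -5 -8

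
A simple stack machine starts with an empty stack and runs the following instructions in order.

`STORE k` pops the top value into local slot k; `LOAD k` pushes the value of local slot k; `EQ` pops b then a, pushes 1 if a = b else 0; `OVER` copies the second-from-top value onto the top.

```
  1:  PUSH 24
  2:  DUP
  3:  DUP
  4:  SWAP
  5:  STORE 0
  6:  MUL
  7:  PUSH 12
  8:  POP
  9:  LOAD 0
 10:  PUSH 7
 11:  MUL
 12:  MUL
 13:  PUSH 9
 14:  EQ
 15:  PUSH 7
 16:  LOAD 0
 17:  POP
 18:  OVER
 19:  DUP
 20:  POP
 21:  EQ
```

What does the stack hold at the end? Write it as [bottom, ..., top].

PUSH 24 : 24
DUP     : 24 24
DUP     : 24 24 24
SWAP    : 24 24 24
STORE 0 : 24 24
MUL     : 576
PUSH 12 : 576 12
POP     : 576
LOAD 0  : 576 24
PUSH 7  : 576 24 7
MUL     : 576 168
MUL     : 96768
PUSH 9  : 96768 9
EQ      : 0
PUSH 7  : 0 7
LOAD 0  : 0 7 24
POP     : 0 7
OVER    : 0 7 0
DUP     : 0 7 0 0
POP     : 0 7 0
EQ      : 0 0

[0, 0]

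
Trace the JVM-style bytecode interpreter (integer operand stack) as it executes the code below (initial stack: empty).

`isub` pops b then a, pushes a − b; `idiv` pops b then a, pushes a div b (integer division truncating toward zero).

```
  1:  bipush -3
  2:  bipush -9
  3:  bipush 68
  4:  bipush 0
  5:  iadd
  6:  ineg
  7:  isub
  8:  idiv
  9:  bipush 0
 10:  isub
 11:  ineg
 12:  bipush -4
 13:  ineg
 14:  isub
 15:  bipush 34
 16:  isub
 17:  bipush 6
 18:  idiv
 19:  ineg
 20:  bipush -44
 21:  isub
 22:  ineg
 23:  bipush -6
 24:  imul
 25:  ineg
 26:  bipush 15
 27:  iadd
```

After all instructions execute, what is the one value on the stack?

-285

bipush -3  → [-3]
bipush -9  → [-3, -9]
bipush 68  → [-3, -9, 68]
bipush 0   → [-3, -9, 68, 0]
iadd       → [-3, -9, 68]
ineg       → [-3, -9, -68]
isub       → [-3, 59]
idiv       → [0]
bipush 0   → [0, 0]
isub       → [0]
ineg       → [0]
bipush -4  → [0, -4]
ineg       → [0, 4]
isub       → [-4]
bipush 34  → [-4, 34]
isub       → [-38]
bipush 6   → [-38, 6]
idiv       → [-6]
ineg       → [6]
bipush -44 → [6, -44]
isub       → [50]
ineg       → [-50]
bipush -6  → [-50, -6]
imul       → [300]
ineg       → [-300]
bipush 15  → [-300, 15]
iadd       → [-285]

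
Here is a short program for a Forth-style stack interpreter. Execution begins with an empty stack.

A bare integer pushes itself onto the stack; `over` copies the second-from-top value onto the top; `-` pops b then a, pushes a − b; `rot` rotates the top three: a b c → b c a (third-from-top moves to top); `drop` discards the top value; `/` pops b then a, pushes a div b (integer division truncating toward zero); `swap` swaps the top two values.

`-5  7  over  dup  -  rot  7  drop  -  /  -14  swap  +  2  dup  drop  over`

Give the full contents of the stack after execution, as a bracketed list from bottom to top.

[-13, 2, -13]

-5    [-5]
7     [-5, 7]
over  [-5, 7, -5]
dup   [-5, 7, -5, -5]
-     [-5, 7, 0]
rot   [7, 0, -5]
7     [7, 0, -5, 7]
drop  [7, 0, -5]
-     [7, 5]
/     [1]
-14   [1, -14]
swap  [-14, 1]
+     [-13]
2     [-13, 2]
dup   [-13, 2, 2]
drop  [-13, 2]
over  [-13, 2, -13]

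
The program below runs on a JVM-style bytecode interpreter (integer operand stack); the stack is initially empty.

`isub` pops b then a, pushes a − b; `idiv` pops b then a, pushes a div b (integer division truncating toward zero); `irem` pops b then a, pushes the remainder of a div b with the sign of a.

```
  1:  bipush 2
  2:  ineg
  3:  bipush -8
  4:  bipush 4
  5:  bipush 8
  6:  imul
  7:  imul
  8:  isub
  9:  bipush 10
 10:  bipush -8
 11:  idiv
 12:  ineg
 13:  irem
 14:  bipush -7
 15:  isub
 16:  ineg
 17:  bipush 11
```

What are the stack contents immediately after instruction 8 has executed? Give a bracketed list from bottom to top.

bipush 2   2
ineg       -2
bipush -8  -2 -8
bipush 4   -2 -8 4
bipush 8   -2 -8 4 8
imul       -2 -8 32
imul       -2 -256
isub       254

[254]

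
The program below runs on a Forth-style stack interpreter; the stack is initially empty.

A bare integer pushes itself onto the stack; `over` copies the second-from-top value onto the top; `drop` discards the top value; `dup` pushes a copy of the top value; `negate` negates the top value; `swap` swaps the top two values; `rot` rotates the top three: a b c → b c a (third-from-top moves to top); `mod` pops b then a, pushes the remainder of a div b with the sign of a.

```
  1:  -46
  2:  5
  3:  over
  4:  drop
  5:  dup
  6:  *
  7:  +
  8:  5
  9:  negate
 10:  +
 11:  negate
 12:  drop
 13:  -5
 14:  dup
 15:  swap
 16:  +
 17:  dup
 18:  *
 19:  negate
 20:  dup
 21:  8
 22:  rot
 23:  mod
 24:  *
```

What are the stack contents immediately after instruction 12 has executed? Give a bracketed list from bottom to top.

[]

-46    : [-46]
5      : [-46, 5]
over   : [-46, 5, -46]
drop   : [-46, 5]
dup    : [-46, 5, 5]
*      : [-46, 25]
+      : [-21]
5      : [-21, 5]
negate : [-21, -5]
+      : [-26]
negate : [26]
drop   : []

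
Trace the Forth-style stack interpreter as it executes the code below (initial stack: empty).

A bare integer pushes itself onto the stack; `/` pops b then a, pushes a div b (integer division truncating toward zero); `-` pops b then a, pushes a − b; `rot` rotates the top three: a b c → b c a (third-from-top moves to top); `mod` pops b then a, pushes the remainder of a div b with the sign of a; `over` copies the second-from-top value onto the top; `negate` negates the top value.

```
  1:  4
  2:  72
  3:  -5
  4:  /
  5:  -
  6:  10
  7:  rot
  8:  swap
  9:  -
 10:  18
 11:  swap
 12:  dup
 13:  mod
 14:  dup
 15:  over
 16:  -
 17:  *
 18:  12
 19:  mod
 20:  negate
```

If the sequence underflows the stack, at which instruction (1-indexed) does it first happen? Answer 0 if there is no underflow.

4   4
72  4 72
-5  4 72 -5
/   4 -14
-   18
10  18 10
rot  — needs 3 operands, stack has 2 → underflow

7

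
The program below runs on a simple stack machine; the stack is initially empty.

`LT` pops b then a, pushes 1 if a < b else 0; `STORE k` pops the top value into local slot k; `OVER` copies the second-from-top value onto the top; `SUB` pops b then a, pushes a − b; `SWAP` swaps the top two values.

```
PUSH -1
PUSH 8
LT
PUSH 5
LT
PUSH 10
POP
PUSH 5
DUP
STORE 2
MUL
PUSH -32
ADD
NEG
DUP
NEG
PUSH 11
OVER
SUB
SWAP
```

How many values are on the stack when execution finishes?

3

PUSH -1   [-1]
PUSH 8    [-1, 8]
LT        [1]
PUSH 5    [1, 5]
LT        [1]
PUSH 10   [1, 10]
POP       [1]
PUSH 5    [1, 5]
DUP       [1, 5, 5]
STORE 2   [1, 5]
MUL       [5]
PUSH -32  [5, -32]
ADD       [-27]
NEG       [27]
DUP       [27, 27]
NEG       [27, -27]
PUSH 11   [27, -27, 11]
OVER      [27, -27, 11, -27]
SUB       [27, -27, 38]
SWAP      [27, 38, -27]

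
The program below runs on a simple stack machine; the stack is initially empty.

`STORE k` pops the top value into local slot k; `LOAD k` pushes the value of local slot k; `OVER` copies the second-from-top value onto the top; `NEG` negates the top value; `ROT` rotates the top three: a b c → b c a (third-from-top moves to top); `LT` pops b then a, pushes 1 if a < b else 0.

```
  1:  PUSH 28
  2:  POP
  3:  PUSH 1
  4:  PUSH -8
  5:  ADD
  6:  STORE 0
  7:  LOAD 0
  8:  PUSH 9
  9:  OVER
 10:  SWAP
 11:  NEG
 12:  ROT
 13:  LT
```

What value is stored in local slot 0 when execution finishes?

PUSH 28 : [28]
POP     : []
PUSH 1  : [1]
PUSH -8 : [1, -8]
ADD     : [-7]
STORE 0 : []
LOAD 0  : [-7]
PUSH 9  : [-7, 9]
OVER    : [-7, 9, -7]
SWAP    : [-7, -7, 9]
NEG     : [-7, -7, -9]
ROT     : [-7, -9, -7]
LT      : [-7, 1]

-7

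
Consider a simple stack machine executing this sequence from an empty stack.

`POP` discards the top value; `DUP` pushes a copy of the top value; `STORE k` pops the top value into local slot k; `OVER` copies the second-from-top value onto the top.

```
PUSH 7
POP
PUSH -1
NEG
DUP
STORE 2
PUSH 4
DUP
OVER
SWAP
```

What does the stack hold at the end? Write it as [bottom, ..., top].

[1, 4, 4, 4]

PUSH 7   7
POP      (empty)
PUSH -1  -1
NEG      1
DUP      1 1
STORE 2  1
PUSH 4   1 4
DUP      1 4 4
OVER     1 4 4 4
SWAP     1 4 4 4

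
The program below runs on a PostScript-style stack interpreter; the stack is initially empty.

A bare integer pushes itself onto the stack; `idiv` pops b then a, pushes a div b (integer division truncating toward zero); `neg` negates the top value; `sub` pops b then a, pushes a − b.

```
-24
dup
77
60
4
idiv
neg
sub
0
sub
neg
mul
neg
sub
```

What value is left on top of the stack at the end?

-24  -> [-24]
dup  -> [-24, -24]
77   -> [-24, -24, 77]
60   -> [-24, -24, 77, 60]
4    -> [-24, -24, 77, 60, 4]
idiv -> [-24, -24, 77, 15]
neg  -> [-24, -24, 77, -15]
sub  -> [-24, -24, 92]
0    -> [-24, -24, 92, 0]
sub  -> [-24, -24, 92]
neg  -> [-24, -24, -92]
mul  -> [-24, 2208]
neg  -> [-24, -2208]
sub  -> [2184]

2184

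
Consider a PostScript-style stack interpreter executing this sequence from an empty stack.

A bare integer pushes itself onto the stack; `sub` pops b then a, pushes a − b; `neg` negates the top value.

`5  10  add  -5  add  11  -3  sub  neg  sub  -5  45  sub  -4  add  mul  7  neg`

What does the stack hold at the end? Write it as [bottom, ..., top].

[-1296, -7]

5    5
10   5 10
add  15
-5   15 -5
add  10
11   10 11
-3   10 11 -3
sub  10 14
neg  10 -14
sub  24
-5   24 -5
45   24 -5 45
sub  24 -50
-4   24 -50 -4
add  24 -54
mul  -1296
7    -1296 7
neg  -1296 -7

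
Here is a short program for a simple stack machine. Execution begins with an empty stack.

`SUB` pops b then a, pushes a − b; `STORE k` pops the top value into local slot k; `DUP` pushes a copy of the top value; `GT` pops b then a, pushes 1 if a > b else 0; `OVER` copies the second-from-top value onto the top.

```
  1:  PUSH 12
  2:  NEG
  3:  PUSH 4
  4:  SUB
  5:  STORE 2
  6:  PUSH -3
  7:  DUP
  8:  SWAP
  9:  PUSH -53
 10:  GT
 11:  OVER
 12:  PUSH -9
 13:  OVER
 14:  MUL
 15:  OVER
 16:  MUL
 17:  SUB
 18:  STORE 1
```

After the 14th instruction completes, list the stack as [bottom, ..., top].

[-3, 1, -3, 27]

PUSH 12   [12]
NEG       [-12]
PUSH 4    [-12, 4]
SUB       [-16]
STORE 2   []
PUSH -3   [-3]
DUP       [-3, -3]
SWAP      [-3, -3]
PUSH -53  [-3, -3, -53]
GT        [-3, 1]
OVER      [-3, 1, -3]
PUSH -9   [-3, 1, -3, -9]
OVER      [-3, 1, -3, -9, -3]
MUL       [-3, 1, -3, 27]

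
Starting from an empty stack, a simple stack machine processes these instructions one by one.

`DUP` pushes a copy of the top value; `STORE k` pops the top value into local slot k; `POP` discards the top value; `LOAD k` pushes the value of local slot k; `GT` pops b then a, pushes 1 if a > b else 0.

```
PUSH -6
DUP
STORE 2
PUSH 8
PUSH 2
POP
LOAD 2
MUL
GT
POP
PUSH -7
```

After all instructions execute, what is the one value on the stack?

PUSH -6 -> -6
DUP     -> -6 -6
STORE 2 -> -6
PUSH 8  -> -6 8
PUSH 2  -> -6 8 2
POP     -> -6 8
LOAD 2  -> -6 8 -6
MUL     -> -6 -48
GT      -> 1
POP     -> (empty)
PUSH -7 -> -7

-7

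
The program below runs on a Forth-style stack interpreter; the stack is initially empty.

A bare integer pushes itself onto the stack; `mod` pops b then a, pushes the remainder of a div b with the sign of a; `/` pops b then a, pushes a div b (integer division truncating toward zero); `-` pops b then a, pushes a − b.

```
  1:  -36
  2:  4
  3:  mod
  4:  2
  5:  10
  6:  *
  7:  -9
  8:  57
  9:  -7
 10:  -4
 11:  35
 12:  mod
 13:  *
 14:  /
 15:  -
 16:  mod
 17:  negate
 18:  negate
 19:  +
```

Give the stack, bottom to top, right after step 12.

-36 → [-36]
4   → [-36, 4]
mod → [0]
2   → [0, 2]
10  → [0, 2, 10]
*   → [0, 20]
-9  → [0, 20, -9]
57  → [0, 20, -9, 57]
-7  → [0, 20, -9, 57, -7]
-4  → [0, 20, -9, 57, -7, -4]
35  → [0, 20, -9, 57, -7, -4, 35]
mod → [0, 20, -9, 57, -7, -4]

[0, 20, -9, 57, -7, -4]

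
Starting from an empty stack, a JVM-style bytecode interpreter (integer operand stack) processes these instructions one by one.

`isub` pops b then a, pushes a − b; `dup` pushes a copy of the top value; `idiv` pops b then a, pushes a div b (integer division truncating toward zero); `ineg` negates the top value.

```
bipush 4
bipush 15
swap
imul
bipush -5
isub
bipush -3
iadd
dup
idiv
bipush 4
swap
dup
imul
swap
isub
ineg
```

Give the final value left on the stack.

bipush 4  : [4]
bipush 15 : [4, 15]
swap      : [15, 4]
imul      : [60]
bipush -5 : [60, -5]
isub      : [65]
bipush -3 : [65, -3]
iadd      : [62]
dup       : [62, 62]
idiv      : [1]
bipush 4  : [1, 4]
swap      : [4, 1]
dup       : [4, 1, 1]
imul      : [4, 1]
swap      : [1, 4]
isub      : [-3]
ineg      : [3]

3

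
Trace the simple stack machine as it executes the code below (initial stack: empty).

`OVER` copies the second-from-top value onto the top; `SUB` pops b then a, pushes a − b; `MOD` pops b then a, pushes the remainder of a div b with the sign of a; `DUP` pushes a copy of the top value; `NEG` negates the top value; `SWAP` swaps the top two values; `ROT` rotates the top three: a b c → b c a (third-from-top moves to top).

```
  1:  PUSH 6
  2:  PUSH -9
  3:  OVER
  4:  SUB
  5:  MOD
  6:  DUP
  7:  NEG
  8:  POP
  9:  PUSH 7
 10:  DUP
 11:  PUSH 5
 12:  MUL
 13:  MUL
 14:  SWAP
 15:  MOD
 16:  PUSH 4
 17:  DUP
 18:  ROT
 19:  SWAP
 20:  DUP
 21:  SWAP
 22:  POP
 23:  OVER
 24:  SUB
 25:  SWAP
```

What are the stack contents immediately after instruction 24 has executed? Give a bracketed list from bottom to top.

[4, 5, -1]

PUSH 6  : 6
PUSH -9 : 6 -9
OVER    : 6 -9 6
SUB     : 6 -15
MOD     : 6
DUP     : 6 6
NEG     : 6 -6
POP     : 6
PUSH 7  : 6 7
DUP     : 6 7 7
PUSH 5  : 6 7 7 5
MUL     : 6 7 35
MUL     : 6 245
SWAP    : 245 6
MOD     : 5
PUSH 4  : 5 4
DUP     : 5 4 4
ROT     : 4 4 5
SWAP    : 4 5 4
DUP     : 4 5 4 4
SWAP    : 4 5 4 4
POP     : 4 5 4
OVER    : 4 5 4 5
SUB     : 4 5 -1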